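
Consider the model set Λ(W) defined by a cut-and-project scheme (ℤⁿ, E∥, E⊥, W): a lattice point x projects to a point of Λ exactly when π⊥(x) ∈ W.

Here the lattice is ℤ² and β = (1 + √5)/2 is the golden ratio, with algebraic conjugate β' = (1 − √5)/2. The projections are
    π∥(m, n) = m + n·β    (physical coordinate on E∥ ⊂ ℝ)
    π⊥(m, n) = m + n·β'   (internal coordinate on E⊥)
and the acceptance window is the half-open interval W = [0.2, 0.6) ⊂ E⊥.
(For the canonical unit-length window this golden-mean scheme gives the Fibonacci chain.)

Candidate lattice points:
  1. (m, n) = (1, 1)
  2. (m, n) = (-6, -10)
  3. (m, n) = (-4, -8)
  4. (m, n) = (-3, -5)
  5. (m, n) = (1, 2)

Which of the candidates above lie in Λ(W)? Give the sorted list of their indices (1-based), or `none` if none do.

1

β' = (1−√5)/2 ≈ -0.6180.
candidate 1: (m,n)=(1,1) → π∥ = 1+1·β ≈ 2.6180, π⊥ = 1+1·β' ≈ 0.3820 ∈ [0.2, 0.6) ⇒ IN Λ
candidate 2: (m,n)=(-6,-10) → π∥ = -6-10·β ≈ -22.1803, π⊥ = -6-10·β' ≈ 0.1803 ∉ [0.2, 0.6) ⇒ out
candidate 3: (m,n)=(-4,-8) → π∥ = -4-8·β ≈ -16.9443, π⊥ = -4-8·β' ≈ 0.9443 ∉ [0.2, 0.6) ⇒ out
candidate 4: (m,n)=(-3,-5) → π∥ = -3-5·β ≈ -11.0902, π⊥ = -3-5·β' ≈ 0.0902 ∉ [0.2, 0.6) ⇒ out
candidate 5: (m,n)=(1,2) → π∥ = 1+2·β ≈ 4.2361, π⊥ = 1+2·β' ≈ -0.2361 ∉ [0.2, 0.6) ⇒ out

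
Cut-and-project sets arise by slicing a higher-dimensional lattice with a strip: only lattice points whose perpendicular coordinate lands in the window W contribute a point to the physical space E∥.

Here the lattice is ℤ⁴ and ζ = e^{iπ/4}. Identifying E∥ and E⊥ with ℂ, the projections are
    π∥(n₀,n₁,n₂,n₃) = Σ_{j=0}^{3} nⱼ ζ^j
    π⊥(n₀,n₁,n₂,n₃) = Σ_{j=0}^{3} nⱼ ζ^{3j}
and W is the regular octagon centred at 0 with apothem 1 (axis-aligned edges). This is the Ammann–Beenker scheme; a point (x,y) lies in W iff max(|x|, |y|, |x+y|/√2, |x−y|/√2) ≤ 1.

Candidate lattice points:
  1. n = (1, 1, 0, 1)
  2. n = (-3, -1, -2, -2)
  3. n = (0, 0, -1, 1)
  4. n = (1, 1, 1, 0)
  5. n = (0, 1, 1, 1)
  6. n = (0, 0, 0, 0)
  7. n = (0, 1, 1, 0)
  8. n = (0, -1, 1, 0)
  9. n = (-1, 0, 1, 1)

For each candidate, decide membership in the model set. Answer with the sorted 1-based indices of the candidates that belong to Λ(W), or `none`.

4, 5, 6, 7, 9

π⊥(n) = n₀ + n₁ζ³ + n₂ζ⁶ + n₃ζ⁹ where ζ = e^{iπ/4}.
candidate 1: n = (1, 1, 0, 1) → π⊥ ≈ (+1.0000, +1.4142); max(|x|,|y|,|x±y|/√2) = 1.7071 > 1 ⇒ ∉ W
candidate 2: n = (-3, -1, -2, -2) → π⊥ ≈ (-3.7071, -0.1213); max(|x|,|y|,|x±y|/√2) = 3.7071 > 1 ⇒ ∉ W
candidate 3: n = (0, 0, -1, 1) → π⊥ ≈ (+0.7071, +1.7071); max(|x|,|y|,|x±y|/√2) = 1.7071 > 1 ⇒ ∉ W
candidate 4: n = (1, 1, 1, 0) → π⊥ ≈ (+0.2929, -0.2929); max(|x|,|y|,|x±y|/√2) = 0.4142 ≤ 1 ⇒ ∈ W
candidate 5: n = (0, 1, 1, 1) → π⊥ ≈ (+0.0000, +0.4142); max(|x|,|y|,|x±y|/√2) = 0.4142 ≤ 1 ⇒ ∈ W
candidate 6: n = (0, 0, 0, 0) → π⊥ ≈ (+0.0000, +0.0000); max(|x|,|y|,|x±y|/√2) = 0.0000 ≤ 1 ⇒ ∈ W
candidate 7: n = (0, 1, 1, 0) → π⊥ ≈ (-0.7071, -0.2929); max(|x|,|y|,|x±y|/√2) = 0.7071 ≤ 1 ⇒ ∈ W
candidate 8: n = (0, -1, 1, 0) → π⊥ ≈ (+0.7071, -1.7071); max(|x|,|y|,|x±y|/√2) = 1.7071 > 1 ⇒ ∉ W
candidate 9: n = (-1, 0, 1, 1) → π⊥ ≈ (-0.2929, -0.2929); max(|x|,|y|,|x±y|/√2) = 0.4142 ≤ 1 ⇒ ∈ W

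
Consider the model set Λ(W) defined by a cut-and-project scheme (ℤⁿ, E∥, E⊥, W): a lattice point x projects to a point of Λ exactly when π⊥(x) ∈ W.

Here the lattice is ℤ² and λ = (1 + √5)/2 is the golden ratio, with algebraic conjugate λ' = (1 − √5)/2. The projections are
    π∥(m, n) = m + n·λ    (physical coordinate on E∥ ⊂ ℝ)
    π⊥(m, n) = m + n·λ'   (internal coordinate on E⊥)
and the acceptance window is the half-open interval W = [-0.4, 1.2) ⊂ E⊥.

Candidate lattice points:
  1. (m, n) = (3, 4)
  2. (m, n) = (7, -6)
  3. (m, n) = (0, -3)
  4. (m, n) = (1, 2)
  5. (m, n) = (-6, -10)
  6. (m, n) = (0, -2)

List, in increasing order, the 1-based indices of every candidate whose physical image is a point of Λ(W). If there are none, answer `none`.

Compute λ' = (1−√5)/2 = -0.618034, so π⊥(m,n) = m -0.618034·n.
#1 (3,4): internal coord 3 + (4)·λ' = +0.527864; +0.527864 ∈ [-0.4, 1.2) → IN Λ
#2 (7,-6): internal coord 7 + (-6)·λ' = +10.708204; +10.708204 ∉ [-0.4, 1.2) → out
#3 (0,-3): internal coord 0 + (-3)·λ' = +1.854102; +1.854102 ∉ [-0.4, 1.2) → out
#4 (1,2): internal coord 1 + (2)·λ' = -0.236068; -0.236068 ∈ [-0.4, 1.2) → IN Λ
#5 (-6,-10): internal coord -6 + (-10)·λ' = +0.180340; +0.180340 ∈ [-0.4, 1.2) → IN Λ
#6 (0,-2): internal coord 0 + (-2)·λ' = +1.236068; +1.236068 ∉ [-0.4, 1.2) → out

1, 4, 5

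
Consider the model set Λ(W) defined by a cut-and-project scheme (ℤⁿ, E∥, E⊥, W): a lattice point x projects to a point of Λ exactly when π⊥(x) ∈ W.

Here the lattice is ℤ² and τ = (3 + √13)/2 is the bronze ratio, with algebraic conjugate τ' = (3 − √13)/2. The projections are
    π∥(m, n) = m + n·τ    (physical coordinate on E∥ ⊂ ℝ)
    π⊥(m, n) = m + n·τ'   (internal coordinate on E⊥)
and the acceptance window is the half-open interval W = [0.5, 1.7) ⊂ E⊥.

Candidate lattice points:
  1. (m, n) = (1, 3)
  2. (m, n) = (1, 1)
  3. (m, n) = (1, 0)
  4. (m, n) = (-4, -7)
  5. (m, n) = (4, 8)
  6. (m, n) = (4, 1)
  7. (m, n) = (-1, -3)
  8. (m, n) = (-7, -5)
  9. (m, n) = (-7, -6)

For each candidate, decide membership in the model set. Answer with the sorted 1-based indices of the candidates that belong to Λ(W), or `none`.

2, 3, 5

Compute τ' = (3−√13)/2 = -0.302776, so π⊥(m,n) = m -0.302776·n.
candidate 1: (m,n)=(1,3) → π∥ = 1+3·τ ≈ 10.908327, π⊥ = 1+3·τ' ≈ 0.091673 ∉ [0.5, 1.7) ⇒ out
candidate 2: (m,n)=(1,1) → π∥ = 1+1·τ ≈ 4.302776, π⊥ = 1+1·τ' ≈ 0.697224 ∈ [0.5, 1.7) ⇒ IN Λ
candidate 3: (m,n)=(1,0) → π∥ = 1+0·τ ≈ 1.000000, π⊥ = 1+0·τ' ≈ 1.000000 ∈ [0.5, 1.7) ⇒ IN Λ
candidate 4: (m,n)=(-4,-7) → π∥ = -4-7·τ ≈ -27.119429, π⊥ = -4-7·τ' ≈ -1.880571 ∉ [0.5, 1.7) ⇒ out
candidate 5: (m,n)=(4,8) → π∥ = 4+8·τ ≈ 30.422205, π⊥ = 4+8·τ' ≈ 1.577795 ∈ [0.5, 1.7) ⇒ IN Λ
candidate 6: (m,n)=(4,1) → π∥ = 4+1·τ ≈ 7.302776, π⊥ = 4+1·τ' ≈ 3.697224 ∉ [0.5, 1.7) ⇒ out
candidate 7: (m,n)=(-1,-3) → π∥ = -1-3·τ ≈ -10.908327, π⊥ = -1-3·τ' ≈ -0.091673 ∉ [0.5, 1.7) ⇒ out
candidate 8: (m,n)=(-7,-5) → π∥ = -7-5·τ ≈ -23.513878, π⊥ = -7-5·τ' ≈ -5.486122 ∉ [0.5, 1.7) ⇒ out
candidate 9: (m,n)=(-7,-6) → π∥ = -7-6·τ ≈ -26.816654, π⊥ = -7-6·τ' ≈ -5.183346 ∉ [0.5, 1.7) ⇒ out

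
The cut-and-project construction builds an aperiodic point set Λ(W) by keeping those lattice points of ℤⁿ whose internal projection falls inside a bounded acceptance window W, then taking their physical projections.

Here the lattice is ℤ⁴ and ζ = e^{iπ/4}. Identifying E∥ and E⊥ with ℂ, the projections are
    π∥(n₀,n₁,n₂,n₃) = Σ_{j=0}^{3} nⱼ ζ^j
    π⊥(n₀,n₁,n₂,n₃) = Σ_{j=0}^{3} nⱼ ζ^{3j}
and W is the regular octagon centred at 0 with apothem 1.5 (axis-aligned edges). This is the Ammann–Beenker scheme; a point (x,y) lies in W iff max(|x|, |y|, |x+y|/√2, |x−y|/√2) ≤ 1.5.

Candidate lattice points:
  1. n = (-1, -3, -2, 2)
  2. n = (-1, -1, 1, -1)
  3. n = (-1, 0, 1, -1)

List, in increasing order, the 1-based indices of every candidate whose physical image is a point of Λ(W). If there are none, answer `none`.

none

With ζ = e^{iπ/4} the internal vectors are ζ^0,ζ^3,ζ^6,ζ^9.
candidate 1: n = (-1, -3, -2, 2) → π⊥ ≈ (+2.5355, +1.2929); max(|x|,|y|,|x±y|/√2) = 2.7071 > 1.5 ⇒ ∉ W
candidate 2: n = (-1, -1, 1, -1) → π⊥ ≈ (-1.0000, -2.4142); max(|x|,|y|,|x±y|/√2) = 2.4142 > 1.5 ⇒ ∉ W
candidate 3: n = (-1, 0, 1, -1) → π⊥ ≈ (-1.7071, -1.7071); max(|x|,|y|,|x±y|/√2) = 2.4142 > 1.5 ⇒ ∉ W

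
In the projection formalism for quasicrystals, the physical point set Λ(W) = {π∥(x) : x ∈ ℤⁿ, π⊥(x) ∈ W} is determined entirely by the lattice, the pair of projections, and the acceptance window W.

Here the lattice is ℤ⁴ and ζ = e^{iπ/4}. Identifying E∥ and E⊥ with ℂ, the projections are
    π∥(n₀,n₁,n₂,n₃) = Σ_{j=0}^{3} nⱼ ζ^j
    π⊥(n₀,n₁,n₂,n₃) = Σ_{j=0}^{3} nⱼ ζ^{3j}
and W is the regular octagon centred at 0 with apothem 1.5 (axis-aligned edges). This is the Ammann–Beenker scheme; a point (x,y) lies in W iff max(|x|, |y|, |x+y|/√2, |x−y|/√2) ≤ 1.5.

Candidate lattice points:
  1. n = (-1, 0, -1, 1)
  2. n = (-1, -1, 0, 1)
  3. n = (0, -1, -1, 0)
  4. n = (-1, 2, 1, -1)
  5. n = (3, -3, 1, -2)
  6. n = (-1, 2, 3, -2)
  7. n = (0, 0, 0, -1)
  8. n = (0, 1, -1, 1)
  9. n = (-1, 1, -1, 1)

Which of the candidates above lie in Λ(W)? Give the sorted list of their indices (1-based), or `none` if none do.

Internal map: ζ^{3j} for j=0..3 gives (1,0), (−√2/2,√2/2), (0,−1), (√2/2,√2/2).
candidate 1: n = (-1, 0, -1, 1) → π⊥ ≈ (-0.29289, +1.70711); max(|x|,|y|,|x±y|/√2) = 1.70711 > 1.5 ⇒ ∉ W
candidate 2: n = (-1, -1, 0, 1) → π⊥ ≈ (+0.41421, +0.00000); max(|x|,|y|,|x±y|/√2) = 0.41421 ≤ 1.5 ⇒ ∈ W
candidate 3: n = (0, -1, -1, 0) → π⊥ ≈ (+0.70711, +0.29289); max(|x|,|y|,|x±y|/√2) = 0.70711 ≤ 1.5 ⇒ ∈ W
candidate 4: n = (-1, 2, 1, -1) → π⊥ ≈ (-3.12132, -0.29289); max(|x|,|y|,|x±y|/√2) = 3.12132 > 1.5 ⇒ ∉ W
candidate 5: n = (3, -3, 1, -2) → π⊥ ≈ (+3.70711, -4.53553); max(|x|,|y|,|x±y|/√2) = 5.82843 > 1.5 ⇒ ∉ W
candidate 6: n = (-1, 2, 3, -2) → π⊥ ≈ (-3.82843, -3.00000); max(|x|,|y|,|x±y|/√2) = 4.82843 > 1.5 ⇒ ∉ W
candidate 7: n = (0, 0, 0, -1) → π⊥ ≈ (-0.70711, -0.70711); max(|x|,|y|,|x±y|/√2) = 1.00000 ≤ 1.5 ⇒ ∈ W
candidate 8: n = (0, 1, -1, 1) → π⊥ ≈ (+0.00000, +2.41421); max(|x|,|y|,|x±y|/√2) = 2.41421 > 1.5 ⇒ ∉ W
candidate 9: n = (-1, 1, -1, 1) → π⊥ ≈ (-1.00000, +2.41421); max(|x|,|y|,|x±y|/√2) = 2.41421 > 1.5 ⇒ ∉ W

2, 3, 7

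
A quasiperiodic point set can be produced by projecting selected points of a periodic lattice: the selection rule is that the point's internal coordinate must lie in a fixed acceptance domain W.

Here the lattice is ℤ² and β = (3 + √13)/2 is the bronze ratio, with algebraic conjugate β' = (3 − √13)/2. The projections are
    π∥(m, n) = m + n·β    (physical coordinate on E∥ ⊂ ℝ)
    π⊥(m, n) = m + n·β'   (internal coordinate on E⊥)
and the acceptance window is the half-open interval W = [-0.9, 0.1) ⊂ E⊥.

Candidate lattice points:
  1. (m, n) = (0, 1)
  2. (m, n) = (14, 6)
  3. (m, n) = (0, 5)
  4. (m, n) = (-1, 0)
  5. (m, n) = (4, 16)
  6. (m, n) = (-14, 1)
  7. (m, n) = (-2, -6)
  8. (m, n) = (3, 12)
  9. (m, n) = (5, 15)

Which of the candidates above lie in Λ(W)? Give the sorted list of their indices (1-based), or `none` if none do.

1, 5, 7, 8

β' = (3−√13)/2 ≈ -0.302776.
candidate 1: (m,n)=(0,1) → π∥ = 0+1·β ≈ 3.302776, π⊥ = 0+1·β' ≈ -0.302776 ∈ [-0.9, 0.1) ⇒ IN Λ
candidate 2: (m,n)=(14,6) → π∥ = 14+6·β ≈ 33.816654, π⊥ = 14+6·β' ≈ 12.183346 ∉ [-0.9, 0.1) ⇒ out
candidate 3: (m,n)=(0,5) → π∥ = 0+5·β ≈ 16.513878, π⊥ = 0+5·β' ≈ -1.513878 ∉ [-0.9, 0.1) ⇒ out
candidate 4: (m,n)=(-1,0) → π∥ = -1+0·β ≈ -1.000000, π⊥ = -1+0·β' ≈ -1.000000 ∉ [-0.9, 0.1) ⇒ out
candidate 5: (m,n)=(4,16) → π∥ = 4+16·β ≈ 56.844410, π⊥ = 4+16·β' ≈ -0.844410 ∈ [-0.9, 0.1) ⇒ IN Λ
candidate 6: (m,n)=(-14,1) → π∥ = -14+1·β ≈ -10.697224, π⊥ = -14+1·β' ≈ -14.302776 ∉ [-0.9, 0.1) ⇒ out
candidate 7: (m,n)=(-2,-6) → π∥ = -2-6·β ≈ -21.816654, π⊥ = -2-6·β' ≈ -0.183346 ∈ [-0.9, 0.1) ⇒ IN Λ
candidate 8: (m,n)=(3,12) → π∥ = 3+12·β ≈ 42.633308, π⊥ = 3+12·β' ≈ -0.633308 ∈ [-0.9, 0.1) ⇒ IN Λ
candidate 9: (m,n)=(5,15) → π∥ = 5+15·β ≈ 54.541635, π⊥ = 5+15·β' ≈ 0.458365 ∉ [-0.9, 0.1) ⇒ out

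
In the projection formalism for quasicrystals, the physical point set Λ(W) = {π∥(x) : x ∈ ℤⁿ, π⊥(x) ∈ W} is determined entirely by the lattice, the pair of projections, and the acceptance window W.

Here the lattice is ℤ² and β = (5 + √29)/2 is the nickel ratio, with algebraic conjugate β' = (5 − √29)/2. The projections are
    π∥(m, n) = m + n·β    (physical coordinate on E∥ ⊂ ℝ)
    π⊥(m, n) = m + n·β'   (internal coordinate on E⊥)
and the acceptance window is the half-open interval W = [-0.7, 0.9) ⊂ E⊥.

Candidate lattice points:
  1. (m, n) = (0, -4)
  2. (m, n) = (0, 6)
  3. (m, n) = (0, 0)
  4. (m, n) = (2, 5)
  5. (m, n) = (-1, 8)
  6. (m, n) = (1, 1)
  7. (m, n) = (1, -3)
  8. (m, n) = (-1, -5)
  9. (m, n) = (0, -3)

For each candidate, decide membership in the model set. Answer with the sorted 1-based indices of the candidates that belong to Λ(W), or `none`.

1, 3, 6, 8, 9

Numerically β ≈ 5.192582 and β' = −1/β ≈ -0.192582.
candidate 1: (m,n)=(0,-4) → π∥ = 0-4·β ≈ -20.770330, π⊥ = 0-4·β' ≈ 0.770330 ∈ [-0.7, 0.9) ⇒ IN Λ
candidate 2: (m,n)=(0,6) → π∥ = 0+6·β ≈ 31.155494, π⊥ = 0+6·β' ≈ -1.155494 ∉ [-0.7, 0.9) ⇒ out
candidate 3: (m,n)=(0,0) → π∥ = 0+0·β ≈ 0.000000, π⊥ = 0+0·β' ≈ 0.000000 ∈ [-0.7, 0.9) ⇒ IN Λ
candidate 4: (m,n)=(2,5) → π∥ = 2+5·β ≈ 27.962912, π⊥ = 2+5·β' ≈ 1.037088 ∉ [-0.7, 0.9) ⇒ out
candidate 5: (m,n)=(-1,8) → π∥ = -1+8·β ≈ 40.540659, π⊥ = -1+8·β' ≈ -2.540659 ∉ [-0.7, 0.9) ⇒ out
candidate 6: (m,n)=(1,1) → π∥ = 1+1·β ≈ 6.192582, π⊥ = 1+1·β' ≈ 0.807418 ∈ [-0.7, 0.9) ⇒ IN Λ
candidate 7: (m,n)=(1,-3) → π∥ = 1-3·β ≈ -14.577747, π⊥ = 1-3·β' ≈ 1.577747 ∉ [-0.7, 0.9) ⇒ out
candidate 8: (m,n)=(-1,-5) → π∥ = -1-5·β ≈ -26.962912, π⊥ = -1-5·β' ≈ -0.037088 ∈ [-0.7, 0.9) ⇒ IN Λ
candidate 9: (m,n)=(0,-3) → π∥ = 0-3·β ≈ -15.577747, π⊥ = 0-3·β' ≈ 0.577747 ∈ [-0.7, 0.9) ⇒ IN Λ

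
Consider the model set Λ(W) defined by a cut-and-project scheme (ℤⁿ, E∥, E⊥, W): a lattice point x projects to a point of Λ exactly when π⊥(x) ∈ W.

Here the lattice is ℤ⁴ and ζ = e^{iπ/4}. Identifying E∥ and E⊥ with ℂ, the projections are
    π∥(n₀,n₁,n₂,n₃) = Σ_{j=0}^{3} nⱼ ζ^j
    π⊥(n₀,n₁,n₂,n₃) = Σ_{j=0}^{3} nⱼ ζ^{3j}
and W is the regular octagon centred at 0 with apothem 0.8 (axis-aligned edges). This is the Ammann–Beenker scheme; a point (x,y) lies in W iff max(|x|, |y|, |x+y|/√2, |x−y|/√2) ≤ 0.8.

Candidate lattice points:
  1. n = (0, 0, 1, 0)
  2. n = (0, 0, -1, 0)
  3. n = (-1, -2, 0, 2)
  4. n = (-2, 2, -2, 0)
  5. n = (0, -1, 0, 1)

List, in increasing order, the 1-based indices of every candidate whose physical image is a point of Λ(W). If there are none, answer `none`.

none

With ζ = e^{iπ/4} the internal vectors are ζ^0,ζ^3,ζ^6,ζ^9.
candidate 1: n = (0, 0, 1, 0) → π⊥ ≈ (+0.000000, -1.000000); max(|x|,|y|,|x±y|/√2) = 1.000000 > 0.8 ⇒ ∉ W
candidate 2: n = (0, 0, -1, 0) → π⊥ ≈ (+0.000000, +1.000000); max(|x|,|y|,|x±y|/√2) = 1.000000 > 0.8 ⇒ ∉ W
candidate 3: n = (-1, -2, 0, 2) → π⊥ ≈ (+1.828427, +0.000000); max(|x|,|y|,|x±y|/√2) = 1.828427 > 0.8 ⇒ ∉ W
candidate 4: n = (-2, 2, -2, 0) → π⊥ ≈ (-3.414214, +3.414214); max(|x|,|y|,|x±y|/√2) = 4.828427 > 0.8 ⇒ ∉ W
candidate 5: n = (0, -1, 0, 1) → π⊥ ≈ (+1.414214, +0.000000); max(|x|,|y|,|x±y|/√2) = 1.414214 > 0.8 ⇒ ∉ W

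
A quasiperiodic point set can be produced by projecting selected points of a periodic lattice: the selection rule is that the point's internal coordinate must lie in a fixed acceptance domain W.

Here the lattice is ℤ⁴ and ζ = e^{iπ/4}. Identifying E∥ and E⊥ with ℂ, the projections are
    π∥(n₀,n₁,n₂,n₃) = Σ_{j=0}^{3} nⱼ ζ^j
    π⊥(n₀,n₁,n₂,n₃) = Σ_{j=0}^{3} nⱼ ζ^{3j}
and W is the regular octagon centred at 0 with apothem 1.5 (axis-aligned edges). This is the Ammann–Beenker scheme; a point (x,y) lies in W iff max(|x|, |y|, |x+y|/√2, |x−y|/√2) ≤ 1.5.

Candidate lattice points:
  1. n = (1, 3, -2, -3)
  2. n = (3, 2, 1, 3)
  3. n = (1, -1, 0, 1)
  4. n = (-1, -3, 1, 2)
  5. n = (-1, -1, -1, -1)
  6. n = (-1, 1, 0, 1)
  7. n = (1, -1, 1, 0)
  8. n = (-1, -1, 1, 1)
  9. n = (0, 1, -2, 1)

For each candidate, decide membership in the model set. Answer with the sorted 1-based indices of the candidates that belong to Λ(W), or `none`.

5, 8

Internal map: ζ^{3j} for j=0..3 gives (1,0), (−√2/2,√2/2), (0,−1), (√2/2,√2/2).
candidate 1: n = (1, 3, -2, -3) → π⊥ ≈ (-3.2426, +2.0000); max(|x|,|y|,|x±y|/√2) = 3.7071 > 1.5 ⇒ ∉ W
candidate 2: n = (3, 2, 1, 3) → π⊥ ≈ (+3.7071, +2.5355); max(|x|,|y|,|x±y|/√2) = 4.4142 > 1.5 ⇒ ∉ W
candidate 3: n = (1, -1, 0, 1) → π⊥ ≈ (+2.4142, +0.0000); max(|x|,|y|,|x±y|/√2) = 2.4142 > 1.5 ⇒ ∉ W
candidate 4: n = (-1, -3, 1, 2) → π⊥ ≈ (+2.5355, -1.7071); max(|x|,|y|,|x±y|/√2) = 3.0000 > 1.5 ⇒ ∉ W
candidate 5: n = (-1, -1, -1, -1) → π⊥ ≈ (-1.0000, -0.4142); max(|x|,|y|,|x±y|/√2) = 1.0000 ≤ 1.5 ⇒ ∈ W
candidate 6: n = (-1, 1, 0, 1) → π⊥ ≈ (-1.0000, +1.4142); max(|x|,|y|,|x±y|/√2) = 1.7071 > 1.5 ⇒ ∉ W
candidate 7: n = (1, -1, 1, 0) → π⊥ ≈ (+1.7071, -1.7071); max(|x|,|y|,|x±y|/√2) = 2.4142 > 1.5 ⇒ ∉ W
candidate 8: n = (-1, -1, 1, 1) → π⊥ ≈ (+0.4142, -1.0000); max(|x|,|y|,|x±y|/√2) = 1.0000 ≤ 1.5 ⇒ ∈ W
candidate 9: n = (0, 1, -2, 1) → π⊥ ≈ (+0.0000, +3.4142); max(|x|,|y|,|x±y|/√2) = 3.4142 > 1.5 ⇒ ∉ W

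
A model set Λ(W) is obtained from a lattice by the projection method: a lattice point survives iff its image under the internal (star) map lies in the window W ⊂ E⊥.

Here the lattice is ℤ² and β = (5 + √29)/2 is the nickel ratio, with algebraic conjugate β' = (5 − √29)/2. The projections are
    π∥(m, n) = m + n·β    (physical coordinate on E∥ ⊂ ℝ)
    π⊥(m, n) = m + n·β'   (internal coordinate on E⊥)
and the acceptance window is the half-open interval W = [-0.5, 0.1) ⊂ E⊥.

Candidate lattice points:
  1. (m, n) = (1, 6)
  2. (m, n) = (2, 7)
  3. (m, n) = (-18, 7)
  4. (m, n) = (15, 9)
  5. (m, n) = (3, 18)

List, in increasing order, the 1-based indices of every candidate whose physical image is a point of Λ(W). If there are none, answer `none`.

1, 5

Numerically β ≈ 5.1926 and β' = −1/β ≈ -0.1926.
#1 (1,6): internal coord 1 + (6)·β' = -0.1555; -0.1555 ∈ [-0.5, 0.1) → IN Λ
#2 (2,7): internal coord 2 + (7)·β' = +0.6519; +0.6519 ∉ [-0.5, 0.1) → out
#3 (-18,7): internal coord -18 + (7)·β' = -19.3481; -19.3481 ∉ [-0.5, 0.1) → out
#4 (15,9): internal coord 15 + (9)·β' = +13.2668; +13.2668 ∉ [-0.5, 0.1) → out
#5 (3,18): internal coord 3 + (18)·β' = -0.4665; -0.4665 ∈ [-0.5, 0.1) → IN Λ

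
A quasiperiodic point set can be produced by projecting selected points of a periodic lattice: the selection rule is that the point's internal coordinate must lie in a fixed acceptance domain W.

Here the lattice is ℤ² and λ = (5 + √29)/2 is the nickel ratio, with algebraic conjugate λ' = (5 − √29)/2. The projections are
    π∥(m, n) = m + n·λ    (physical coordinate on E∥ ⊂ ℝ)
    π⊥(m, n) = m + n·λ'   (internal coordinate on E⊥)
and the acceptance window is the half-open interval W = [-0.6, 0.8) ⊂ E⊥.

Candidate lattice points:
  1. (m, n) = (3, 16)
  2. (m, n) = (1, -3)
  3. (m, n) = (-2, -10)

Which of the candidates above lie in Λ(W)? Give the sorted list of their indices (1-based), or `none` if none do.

1, 3

λ' = (5−√29)/2 ≈ -0.1926.
candidate 1: (m,n)=(3,16) → π∥ = 3+16·λ ≈ 86.0813, π⊥ = 3+16·λ' ≈ -0.0813 ∈ [-0.6, 0.8) ⇒ IN Λ
candidate 2: (m,n)=(1,-3) → π∥ = 1-3·λ ≈ -14.5777, π⊥ = 1-3·λ' ≈ 1.5777 ∉ [-0.6, 0.8) ⇒ out
candidate 3: (m,n)=(-2,-10) → π∥ = -2-10·λ ≈ -53.9258, π⊥ = -2-10·λ' ≈ -0.0742 ∈ [-0.6, 0.8) ⇒ IN Λ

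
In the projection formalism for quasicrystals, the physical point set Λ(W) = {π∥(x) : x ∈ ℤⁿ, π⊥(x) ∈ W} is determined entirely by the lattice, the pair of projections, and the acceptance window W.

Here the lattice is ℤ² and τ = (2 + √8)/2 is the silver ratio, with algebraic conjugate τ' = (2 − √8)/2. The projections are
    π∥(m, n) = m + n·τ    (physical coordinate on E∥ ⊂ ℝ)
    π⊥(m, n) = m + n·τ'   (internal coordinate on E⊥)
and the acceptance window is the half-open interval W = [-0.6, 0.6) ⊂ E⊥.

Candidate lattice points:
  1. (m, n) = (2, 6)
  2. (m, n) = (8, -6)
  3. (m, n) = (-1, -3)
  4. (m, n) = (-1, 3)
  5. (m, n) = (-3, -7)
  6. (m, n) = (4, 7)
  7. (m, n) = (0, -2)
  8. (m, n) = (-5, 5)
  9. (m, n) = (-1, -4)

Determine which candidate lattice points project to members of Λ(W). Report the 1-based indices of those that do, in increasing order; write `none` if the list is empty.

1, 3, 5

τ' = (2−√8)/2 ≈ -0.41421.
[1] lift (2,6): star map gives -0.48528; window check -0.6 ≤ -0.48528 < 0.6 is true → IN Λ
[2] lift (8,-6): star map gives 10.48528; window check -0.6 ≤ 10.48528 < 0.6 is false → out
[3] lift (-1,-3): star map gives 0.24264; window check -0.6 ≤ 0.24264 < 0.6 is true → IN Λ
[4] lift (-1,3): star map gives -2.24264; window check -0.6 ≤ -2.24264 < 0.6 is false → out
[5] lift (-3,-7): star map gives -0.10051; window check -0.6 ≤ -0.10051 < 0.6 is true → IN Λ
[6] lift (4,7): star map gives 1.10051; window check -0.6 ≤ 1.10051 < 0.6 is false → out
[7] lift (0,-2): star map gives 0.82843; window check -0.6 ≤ 0.82843 < 0.6 is false → out
[8] lift (-5,5): star map gives -7.07107; window check -0.6 ≤ -7.07107 < 0.6 is false → out
[9] lift (-1,-4): star map gives 0.65685; window check -0.6 ≤ 0.65685 < 0.6 is false → out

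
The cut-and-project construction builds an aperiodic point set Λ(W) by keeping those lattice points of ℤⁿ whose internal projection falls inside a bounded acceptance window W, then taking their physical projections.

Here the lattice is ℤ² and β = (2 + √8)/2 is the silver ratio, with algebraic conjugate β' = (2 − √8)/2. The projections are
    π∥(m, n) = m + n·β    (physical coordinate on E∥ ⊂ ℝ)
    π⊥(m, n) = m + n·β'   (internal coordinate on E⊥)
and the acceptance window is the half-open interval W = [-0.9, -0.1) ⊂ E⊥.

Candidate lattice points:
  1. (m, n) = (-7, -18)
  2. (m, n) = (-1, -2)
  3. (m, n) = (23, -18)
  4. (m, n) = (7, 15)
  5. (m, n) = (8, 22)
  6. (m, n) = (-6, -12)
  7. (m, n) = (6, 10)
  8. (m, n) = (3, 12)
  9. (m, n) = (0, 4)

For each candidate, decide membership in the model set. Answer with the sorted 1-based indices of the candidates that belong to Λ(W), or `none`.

2

β' = (2−√8)/2 ≈ -0.414214.
candidate 1: (m,n)=(-7,-18) → π∥ = -7-18·β ≈ -50.455844, π⊥ = -7-18·β' ≈ 0.455844 ∉ [-0.9, -0.1) ⇒ out
candidate 2: (m,n)=(-1,-2) → π∥ = -1-2·β ≈ -5.828427, π⊥ = -1-2·β' ≈ -0.171573 ∈ [-0.9, -0.1) ⇒ IN Λ
candidate 3: (m,n)=(23,-18) → π∥ = 23-18·β ≈ -20.455844, π⊥ = 23-18·β' ≈ 30.455844 ∉ [-0.9, -0.1) ⇒ out
candidate 4: (m,n)=(7,15) → π∥ = 7+15·β ≈ 43.213203, π⊥ = 7+15·β' ≈ 0.786797 ∉ [-0.9, -0.1) ⇒ out
candidate 5: (m,n)=(8,22) → π∥ = 8+22·β ≈ 61.112698, π⊥ = 8+22·β' ≈ -1.112698 ∉ [-0.9, -0.1) ⇒ out
candidate 6: (m,n)=(-6,-12) → π∥ = -6-12·β ≈ -34.970563, π⊥ = -6-12·β' ≈ -1.029437 ∉ [-0.9, -0.1) ⇒ out
candidate 7: (m,n)=(6,10) → π∥ = 6+10·β ≈ 30.142136, π⊥ = 6+10·β' ≈ 1.857864 ∉ [-0.9, -0.1) ⇒ out
candidate 8: (m,n)=(3,12) → π∥ = 3+12·β ≈ 31.970563, π⊥ = 3+12·β' ≈ -1.970563 ∉ [-0.9, -0.1) ⇒ out
candidate 9: (m,n)=(0,4) → π∥ = 0+4·β ≈ 9.656854, π⊥ = 0+4·β' ≈ -1.656854 ∉ [-0.9, -0.1) ⇒ out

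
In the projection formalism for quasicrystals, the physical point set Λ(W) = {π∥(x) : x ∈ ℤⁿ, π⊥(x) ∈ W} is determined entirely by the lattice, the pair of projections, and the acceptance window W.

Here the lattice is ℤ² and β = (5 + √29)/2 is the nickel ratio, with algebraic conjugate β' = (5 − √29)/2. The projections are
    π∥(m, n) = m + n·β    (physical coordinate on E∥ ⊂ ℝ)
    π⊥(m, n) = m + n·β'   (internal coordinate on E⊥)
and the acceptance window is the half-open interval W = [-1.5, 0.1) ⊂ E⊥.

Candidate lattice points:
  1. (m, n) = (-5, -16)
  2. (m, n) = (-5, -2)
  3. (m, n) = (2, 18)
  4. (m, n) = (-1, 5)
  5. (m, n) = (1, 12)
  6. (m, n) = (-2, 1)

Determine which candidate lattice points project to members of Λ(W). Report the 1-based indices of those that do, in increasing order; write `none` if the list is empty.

3, 5

Numerically β ≈ 5.192582 and β' = −1/β ≈ -0.192582.
[1] lift (-5,-16): star map gives -1.918682; window check -1.5 ≤ -1.918682 < 0.1 is false → out
[2] lift (-5,-2): star map gives -4.614835; window check -1.5 ≤ -4.614835 < 0.1 is false → out
[3] lift (2,18): star map gives -1.466483; window check -1.5 ≤ -1.466483 < 0.1 is true → IN Λ
[4] lift (-1,5): star map gives -1.962912; window check -1.5 ≤ -1.962912 < 0.1 is false → out
[5] lift (1,12): star map gives -1.310989; window check -1.5 ≤ -1.310989 < 0.1 is true → IN Λ
[6] lift (-2,1): star map gives -2.192582; window check -1.5 ≤ -2.192582 < 0.1 is false → out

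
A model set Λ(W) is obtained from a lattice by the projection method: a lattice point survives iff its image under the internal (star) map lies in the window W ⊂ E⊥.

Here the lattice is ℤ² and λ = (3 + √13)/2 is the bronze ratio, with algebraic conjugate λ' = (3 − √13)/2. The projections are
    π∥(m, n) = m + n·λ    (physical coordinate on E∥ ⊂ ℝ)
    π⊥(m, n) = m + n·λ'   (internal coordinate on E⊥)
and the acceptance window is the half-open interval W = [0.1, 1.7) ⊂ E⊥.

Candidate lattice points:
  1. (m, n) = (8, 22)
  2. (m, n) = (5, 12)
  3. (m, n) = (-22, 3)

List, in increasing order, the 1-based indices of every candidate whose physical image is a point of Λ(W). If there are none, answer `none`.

Numerically λ ≈ 3.302776 and λ' = −1/λ ≈ -0.302776.
[1] lift (8,22): star map gives 1.338936; window check 0.1 ≤ 1.338936 < 1.7 is true → IN Λ
[2] lift (5,12): star map gives 1.366692; window check 0.1 ≤ 1.366692 < 1.7 is true → IN Λ
[3] lift (-22,3): star map gives -22.908327; window check 0.1 ≤ -22.908327 < 1.7 is false → out

1, 2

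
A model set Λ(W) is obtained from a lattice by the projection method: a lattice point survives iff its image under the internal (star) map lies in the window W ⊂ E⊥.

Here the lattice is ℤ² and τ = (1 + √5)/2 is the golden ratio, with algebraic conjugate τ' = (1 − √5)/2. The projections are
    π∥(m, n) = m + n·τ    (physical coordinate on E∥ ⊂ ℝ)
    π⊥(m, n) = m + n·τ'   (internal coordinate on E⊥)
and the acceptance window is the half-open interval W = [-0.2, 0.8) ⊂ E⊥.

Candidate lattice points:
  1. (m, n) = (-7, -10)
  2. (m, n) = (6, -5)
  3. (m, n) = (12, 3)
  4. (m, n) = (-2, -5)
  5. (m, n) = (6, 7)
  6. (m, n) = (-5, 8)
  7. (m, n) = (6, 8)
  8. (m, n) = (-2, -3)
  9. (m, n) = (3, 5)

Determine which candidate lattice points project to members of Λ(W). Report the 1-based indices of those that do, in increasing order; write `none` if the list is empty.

8, 9

τ' = (1−√5)/2 ≈ -0.6180.
candidate 1: (m,n)=(-7,-10) → π∥ = -7-10·τ ≈ -23.1803, π⊥ = -7-10·τ' ≈ -0.8197 ∉ [-0.2, 0.8) ⇒ out
candidate 2: (m,n)=(6,-5) → π∥ = 6-5·τ ≈ -2.0902, π⊥ = 6-5·τ' ≈ 9.0902 ∉ [-0.2, 0.8) ⇒ out
candidate 3: (m,n)=(12,3) → π∥ = 12+3·τ ≈ 16.8541, π⊥ = 12+3·τ' ≈ 10.1459 ∉ [-0.2, 0.8) ⇒ out
candidate 4: (m,n)=(-2,-5) → π∥ = -2-5·τ ≈ -10.0902, π⊥ = -2-5·τ' ≈ 1.0902 ∉ [-0.2, 0.8) ⇒ out
candidate 5: (m,n)=(6,7) → π∥ = 6+7·τ ≈ 17.3262, π⊥ = 6+7·τ' ≈ 1.6738 ∉ [-0.2, 0.8) ⇒ out
candidate 6: (m,n)=(-5,8) → π∥ = -5+8·τ ≈ 7.9443, π⊥ = -5+8·τ' ≈ -9.9443 ∉ [-0.2, 0.8) ⇒ out
candidate 7: (m,n)=(6,8) → π∥ = 6+8·τ ≈ 18.9443, π⊥ = 6+8·τ' ≈ 1.0557 ∉ [-0.2, 0.8) ⇒ out
candidate 8: (m,n)=(-2,-3) → π∥ = -2-3·τ ≈ -6.8541, π⊥ = -2-3·τ' ≈ -0.1459 ∈ [-0.2, 0.8) ⇒ IN Λ
candidate 9: (m,n)=(3,5) → π∥ = 3+5·τ ≈ 11.0902, π⊥ = 3+5·τ' ≈ -0.0902 ∈ [-0.2, 0.8) ⇒ IN Λ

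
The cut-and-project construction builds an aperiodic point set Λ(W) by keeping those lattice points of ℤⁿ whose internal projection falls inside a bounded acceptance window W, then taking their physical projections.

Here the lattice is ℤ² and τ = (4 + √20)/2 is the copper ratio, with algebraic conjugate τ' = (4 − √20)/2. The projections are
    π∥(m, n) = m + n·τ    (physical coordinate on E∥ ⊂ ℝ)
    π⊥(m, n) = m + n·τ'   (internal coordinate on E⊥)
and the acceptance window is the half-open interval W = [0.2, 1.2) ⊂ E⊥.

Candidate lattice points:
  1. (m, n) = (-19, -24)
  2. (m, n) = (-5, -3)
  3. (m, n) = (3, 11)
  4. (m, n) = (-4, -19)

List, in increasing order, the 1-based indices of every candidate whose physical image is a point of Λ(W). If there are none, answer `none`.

3, 4

Compute τ' = (4−√20)/2 = -0.23607, so π⊥(m,n) = m -0.23607·n.
candidate 1: (m,n)=(-19,-24) → π∥ = -19-24·τ ≈ -120.66563, π⊥ = -19-24·τ' ≈ -13.33437 ∉ [0.2, 1.2) ⇒ out
candidate 2: (m,n)=(-5,-3) → π∥ = -5-3·τ ≈ -17.70820, π⊥ = -5-3·τ' ≈ -4.29180 ∉ [0.2, 1.2) ⇒ out
candidate 3: (m,n)=(3,11) → π∥ = 3+11·τ ≈ 49.59675, π⊥ = 3+11·τ' ≈ 0.40325 ∈ [0.2, 1.2) ⇒ IN Λ
candidate 4: (m,n)=(-4,-19) → π∥ = -4-19·τ ≈ -84.48529, π⊥ = -4-19·τ' ≈ 0.48529 ∈ [0.2, 1.2) ⇒ IN Λ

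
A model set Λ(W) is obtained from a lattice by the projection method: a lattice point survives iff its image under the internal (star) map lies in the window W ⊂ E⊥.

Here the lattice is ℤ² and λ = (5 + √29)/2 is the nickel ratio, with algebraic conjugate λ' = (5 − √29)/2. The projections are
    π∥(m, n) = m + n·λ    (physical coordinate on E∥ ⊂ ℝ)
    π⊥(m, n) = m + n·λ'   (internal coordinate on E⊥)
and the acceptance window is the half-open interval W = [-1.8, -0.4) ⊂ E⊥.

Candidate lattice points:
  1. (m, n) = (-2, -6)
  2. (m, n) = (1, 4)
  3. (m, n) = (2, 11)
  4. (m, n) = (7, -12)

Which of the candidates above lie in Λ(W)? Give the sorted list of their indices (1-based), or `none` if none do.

λ' = (5−√29)/2 ≈ -0.1926.
candidate 1: (m,n)=(-2,-6) → π∥ = -2-6·λ ≈ -33.1555, π⊥ = -2-6·λ' ≈ -0.8445 ∈ [-1.8, -0.4) ⇒ IN Λ
candidate 2: (m,n)=(1,4) → π∥ = 1+4·λ ≈ 21.7703, π⊥ = 1+4·λ' ≈ 0.2297 ∉ [-1.8, -0.4) ⇒ out
candidate 3: (m,n)=(2,11) → π∥ = 2+11·λ ≈ 59.1184, π⊥ = 2+11·λ' ≈ -0.1184 ∉ [-1.8, -0.4) ⇒ out
candidate 4: (m,n)=(7,-12) → π∥ = 7-12·λ ≈ -55.3110, π⊥ = 7-12·λ' ≈ 9.3110 ∉ [-1.8, -0.4) ⇒ out

1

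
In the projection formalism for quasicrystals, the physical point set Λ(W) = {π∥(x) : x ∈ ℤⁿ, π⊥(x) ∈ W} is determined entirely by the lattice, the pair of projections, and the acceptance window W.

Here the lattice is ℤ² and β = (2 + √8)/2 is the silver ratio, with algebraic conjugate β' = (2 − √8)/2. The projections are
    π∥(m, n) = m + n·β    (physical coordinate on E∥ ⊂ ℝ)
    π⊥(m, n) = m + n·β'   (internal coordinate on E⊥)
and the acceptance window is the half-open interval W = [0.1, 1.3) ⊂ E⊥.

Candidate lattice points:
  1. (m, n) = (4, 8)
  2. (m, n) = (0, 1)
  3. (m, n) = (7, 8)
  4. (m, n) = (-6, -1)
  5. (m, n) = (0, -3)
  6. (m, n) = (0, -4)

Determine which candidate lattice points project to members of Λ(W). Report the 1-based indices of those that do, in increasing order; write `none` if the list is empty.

Compute β' = (2−√8)/2 = -0.414214, so π⊥(m,n) = m -0.414214·n.
#1 (4,8): internal coord 4 + (8)·β' = +0.686292; +0.686292 ∈ [0.1, 1.3) → IN Λ
#2 (0,1): internal coord 0 + (1)·β' = -0.414214; -0.414214 ∉ [0.1, 1.3) → out
#3 (7,8): internal coord 7 + (8)·β' = +3.686292; +3.686292 ∉ [0.1, 1.3) → out
#4 (-6,-1): internal coord -6 + (-1)·β' = -5.585786; -5.585786 ∉ [0.1, 1.3) → out
#5 (0,-3): internal coord 0 + (-3)·β' = +1.242641; +1.242641 ∈ [0.1, 1.3) → IN Λ
#6 (0,-4): internal coord 0 + (-4)·β' = +1.656854; +1.656854 ∉ [0.1, 1.3) → out

1, 5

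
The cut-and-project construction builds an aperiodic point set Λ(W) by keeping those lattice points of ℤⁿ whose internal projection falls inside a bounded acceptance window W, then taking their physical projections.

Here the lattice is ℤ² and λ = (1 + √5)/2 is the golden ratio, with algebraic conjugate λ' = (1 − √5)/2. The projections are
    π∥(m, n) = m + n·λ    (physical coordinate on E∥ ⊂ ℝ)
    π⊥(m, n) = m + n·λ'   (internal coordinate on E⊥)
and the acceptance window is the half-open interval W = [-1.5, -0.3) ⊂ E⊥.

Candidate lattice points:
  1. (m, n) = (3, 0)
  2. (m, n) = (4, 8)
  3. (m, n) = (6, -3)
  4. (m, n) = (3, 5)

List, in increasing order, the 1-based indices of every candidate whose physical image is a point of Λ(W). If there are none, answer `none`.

2

Numerically λ ≈ 1.61803 and λ' = −1/λ ≈ -0.61803.
[1] lift (3,0): star map gives 3.00000; window check -1.5 ≤ 3.00000 < -0.3 is false → out
[2] lift (4,8): star map gives -0.94427; window check -1.5 ≤ -0.94427 < -0.3 is true → IN Λ
[3] lift (6,-3): star map gives 7.85410; window check -1.5 ≤ 7.85410 < -0.3 is false → out
[4] lift (3,5): star map gives -0.09017; window check -1.5 ≤ -0.09017 < -0.3 is false → out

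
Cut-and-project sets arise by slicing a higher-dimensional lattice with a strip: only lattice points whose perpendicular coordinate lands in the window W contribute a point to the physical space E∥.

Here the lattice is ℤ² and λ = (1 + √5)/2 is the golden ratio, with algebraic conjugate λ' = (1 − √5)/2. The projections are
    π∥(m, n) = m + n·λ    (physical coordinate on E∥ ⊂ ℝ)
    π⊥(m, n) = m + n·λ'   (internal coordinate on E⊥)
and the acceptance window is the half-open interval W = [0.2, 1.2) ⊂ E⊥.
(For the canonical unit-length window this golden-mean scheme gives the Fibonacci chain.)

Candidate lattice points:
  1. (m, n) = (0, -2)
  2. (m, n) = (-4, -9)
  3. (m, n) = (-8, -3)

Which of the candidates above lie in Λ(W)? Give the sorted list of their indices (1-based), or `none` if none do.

none

Numerically λ ≈ 1.6180 and λ' = −1/λ ≈ -0.6180.
#1 (0,-2): internal coord 0 + (-2)·λ' = +1.2361; +1.2361 ∉ [0.2, 1.2) → out
#2 (-4,-9): internal coord -4 + (-9)·λ' = +1.5623; +1.5623 ∉ [0.2, 1.2) → out
#3 (-8,-3): internal coord -8 + (-3)·λ' = -6.1459; -6.1459 ∉ [0.2, 1.2) → out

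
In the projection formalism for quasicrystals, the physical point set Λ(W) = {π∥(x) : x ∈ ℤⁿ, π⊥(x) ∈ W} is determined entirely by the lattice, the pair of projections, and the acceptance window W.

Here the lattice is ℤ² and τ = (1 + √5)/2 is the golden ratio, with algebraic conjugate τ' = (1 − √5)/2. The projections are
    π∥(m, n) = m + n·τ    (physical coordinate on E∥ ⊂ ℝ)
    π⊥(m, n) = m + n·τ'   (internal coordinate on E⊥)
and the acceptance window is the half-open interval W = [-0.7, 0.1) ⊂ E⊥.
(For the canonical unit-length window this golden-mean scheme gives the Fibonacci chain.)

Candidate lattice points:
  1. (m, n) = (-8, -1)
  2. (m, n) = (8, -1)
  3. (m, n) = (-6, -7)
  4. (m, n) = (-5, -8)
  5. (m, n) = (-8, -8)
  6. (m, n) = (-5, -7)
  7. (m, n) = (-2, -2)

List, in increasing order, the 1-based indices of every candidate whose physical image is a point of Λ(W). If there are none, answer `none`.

4, 6

τ' = (1−√5)/2 ≈ -0.6180.
candidate 1: (m,n)=(-8,-1) → π∥ = -8-1·τ ≈ -9.6180, π⊥ = -8-1·τ' ≈ -7.3820 ∉ [-0.7, 0.1) ⇒ out
candidate 2: (m,n)=(8,-1) → π∥ = 8-1·τ ≈ 6.3820, π⊥ = 8-1·τ' ≈ 8.6180 ∉ [-0.7, 0.1) ⇒ out
candidate 3: (m,n)=(-6,-7) → π∥ = -6-7·τ ≈ -17.3262, π⊥ = -6-7·τ' ≈ -1.6738 ∉ [-0.7, 0.1) ⇒ out
candidate 4: (m,n)=(-5,-8) → π∥ = -5-8·τ ≈ -17.9443, π⊥ = -5-8·τ' ≈ -0.0557 ∈ [-0.7, 0.1) ⇒ IN Λ
candidate 5: (m,n)=(-8,-8) → π∥ = -8-8·τ ≈ -20.9443, π⊥ = -8-8·τ' ≈ -3.0557 ∉ [-0.7, 0.1) ⇒ out
candidate 6: (m,n)=(-5,-7) → π∥ = -5-7·τ ≈ -16.3262, π⊥ = -5-7·τ' ≈ -0.6738 ∈ [-0.7, 0.1) ⇒ IN Λ
candidate 7: (m,n)=(-2,-2) → π∥ = -2-2·τ ≈ -5.2361, π⊥ = -2-2·τ' ≈ -0.7639 ∉ [-0.7, 0.1) ⇒ out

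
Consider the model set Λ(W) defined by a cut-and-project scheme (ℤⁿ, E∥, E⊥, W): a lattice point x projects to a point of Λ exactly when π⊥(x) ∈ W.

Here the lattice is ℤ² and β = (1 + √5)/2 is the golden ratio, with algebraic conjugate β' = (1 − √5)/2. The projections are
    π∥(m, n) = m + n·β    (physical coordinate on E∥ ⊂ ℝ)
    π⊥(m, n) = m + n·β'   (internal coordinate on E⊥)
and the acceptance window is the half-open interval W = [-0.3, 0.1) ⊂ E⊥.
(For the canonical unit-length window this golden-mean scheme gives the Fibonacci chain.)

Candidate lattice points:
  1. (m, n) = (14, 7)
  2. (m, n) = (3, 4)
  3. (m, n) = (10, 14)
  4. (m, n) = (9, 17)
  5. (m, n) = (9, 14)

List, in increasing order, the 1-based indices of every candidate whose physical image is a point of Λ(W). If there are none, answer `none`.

none

Numerically β ≈ 1.6180 and β' = −1/β ≈ -0.6180.
[1] lift (14,7): star map gives 9.6738; window check -0.3 ≤ 9.6738 < 0.1 is false → out
[2] lift (3,4): star map gives 0.5279; window check -0.3 ≤ 0.5279 < 0.1 is false → out
[3] lift (10,14): star map gives 1.3475; window check -0.3 ≤ 1.3475 < 0.1 is false → out
[4] lift (9,17): star map gives -1.5066; window check -0.3 ≤ -1.5066 < 0.1 is false → out
[5] lift (9,14): star map gives 0.3475; window check -0.3 ≤ 0.3475 < 0.1 is false → out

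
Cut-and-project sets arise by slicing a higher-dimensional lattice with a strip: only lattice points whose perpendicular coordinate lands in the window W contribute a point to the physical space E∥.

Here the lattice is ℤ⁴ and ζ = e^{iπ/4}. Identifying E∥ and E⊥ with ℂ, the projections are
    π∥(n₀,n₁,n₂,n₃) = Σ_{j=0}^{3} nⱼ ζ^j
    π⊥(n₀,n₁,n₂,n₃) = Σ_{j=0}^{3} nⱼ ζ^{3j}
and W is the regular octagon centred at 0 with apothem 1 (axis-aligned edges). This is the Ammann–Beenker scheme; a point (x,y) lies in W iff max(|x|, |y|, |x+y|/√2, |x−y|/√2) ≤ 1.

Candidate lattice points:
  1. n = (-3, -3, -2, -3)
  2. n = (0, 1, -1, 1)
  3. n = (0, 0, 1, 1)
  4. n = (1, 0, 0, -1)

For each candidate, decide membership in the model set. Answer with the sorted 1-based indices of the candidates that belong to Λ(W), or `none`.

3, 4

π⊥(n) = n₀ + n₁ζ³ + n₂ζ⁶ + n₃ζ⁹ where ζ = e^{iπ/4}.
#1 (-3, -3, -2, -3): internal (-3.0000, -2.2426); octagon support 3.7071 vs apothem 1 → ∉ W
#2 (0, 1, -1, 1): internal (0.0000, 2.4142); octagon support 2.4142 vs apothem 1 → ∉ W
#3 (0, 0, 1, 1): internal (0.7071, -0.2929); octagon support 0.7071 vs apothem 1 → ∈ W
#4 (1, 0, 0, -1): internal (0.2929, -0.7071); octagon support 0.7071 vs apothem 1 → ∈ W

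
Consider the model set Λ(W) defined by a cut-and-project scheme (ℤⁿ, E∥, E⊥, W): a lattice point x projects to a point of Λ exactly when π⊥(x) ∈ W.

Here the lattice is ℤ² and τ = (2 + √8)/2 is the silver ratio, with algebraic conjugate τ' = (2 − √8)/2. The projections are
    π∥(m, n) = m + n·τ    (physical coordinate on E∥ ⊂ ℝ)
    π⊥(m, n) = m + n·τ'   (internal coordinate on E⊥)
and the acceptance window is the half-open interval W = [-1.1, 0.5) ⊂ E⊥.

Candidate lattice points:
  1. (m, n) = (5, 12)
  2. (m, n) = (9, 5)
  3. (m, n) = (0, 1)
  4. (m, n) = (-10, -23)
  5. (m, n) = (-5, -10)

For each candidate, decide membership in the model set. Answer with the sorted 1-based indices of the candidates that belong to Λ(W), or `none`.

1, 3, 4, 5

τ' = (2−√8)/2 ≈ -0.4142.
candidate 1: (m,n)=(5,12) → π∥ = 5+12·τ ≈ 33.9706, π⊥ = 5+12·τ' ≈ 0.0294 ∈ [-1.1, 0.5) ⇒ IN Λ
candidate 2: (m,n)=(9,5) → π∥ = 9+5·τ ≈ 21.0711, π⊥ = 9+5·τ' ≈ 6.9289 ∉ [-1.1, 0.5) ⇒ out
candidate 3: (m,n)=(0,1) → π∥ = 0+1·τ ≈ 2.4142, π⊥ = 0+1·τ' ≈ -0.4142 ∈ [-1.1, 0.5) ⇒ IN Λ
candidate 4: (m,n)=(-10,-23) → π∥ = -10-23·τ ≈ -65.5269, π⊥ = -10-23·τ' ≈ -0.4731 ∈ [-1.1, 0.5) ⇒ IN Λ
candidate 5: (m,n)=(-5,-10) → π∥ = -5-10·τ ≈ -29.1421, π⊥ = -5-10·τ' ≈ -0.8579 ∈ [-1.1, 0.5) ⇒ IN Λ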